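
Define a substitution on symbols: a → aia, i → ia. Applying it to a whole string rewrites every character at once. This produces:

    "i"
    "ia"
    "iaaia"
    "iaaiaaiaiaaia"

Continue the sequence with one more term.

iaaiaaiaiaaiaaiaiaaiaiaaiaaiaiaaia

φ(iaaiaaiaiaaia) expands symbol-by-symbol to ia aia aia ia aia aia ia aia ia aia aia ia aia; joining the 13 pieces gives the next term.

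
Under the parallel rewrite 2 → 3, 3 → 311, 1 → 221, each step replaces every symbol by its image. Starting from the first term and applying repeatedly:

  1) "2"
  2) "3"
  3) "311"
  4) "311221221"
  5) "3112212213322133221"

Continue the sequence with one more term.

φ(3112212213322133221) expands symbol-by-symbol to 311 221 221 3 3 221 3 3 221 311 311 3 3 221 311 311 3 3 221; joining the 19 pieces gives the next term.

31122122133221332213113113322131131133221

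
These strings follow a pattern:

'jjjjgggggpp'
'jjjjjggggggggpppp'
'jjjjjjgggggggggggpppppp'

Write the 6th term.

Term n consists of n+2 j's, followed by 3n-1 g's, followed by 2n-2 p's, where the shown terms are n = 2, 3, 4.
Setting n = 7 gives 9, 20, 12 characters in each block.

jjjjjjjjjggggggggggggggggggggpppppppppppp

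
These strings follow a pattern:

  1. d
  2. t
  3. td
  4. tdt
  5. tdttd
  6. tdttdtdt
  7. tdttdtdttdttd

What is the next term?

From term 3 onward, concatenate the last term with the second-to-last: t·d = td, td·t = tdt, …
The next term joins tdttdtdttdttd and tdttdtdt.

tdttdtdttdttdtdttdtdt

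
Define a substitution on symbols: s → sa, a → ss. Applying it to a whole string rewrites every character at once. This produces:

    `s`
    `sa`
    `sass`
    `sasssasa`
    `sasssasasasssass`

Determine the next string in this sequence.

sasssasasasssasssasssasasasssasa

φ(sasssasasasssass) expands symbol-by-symbol to sa ss sa sa sa ss sa ss sa ss sa sa sa ss sa sa; joining the 16 pieces gives the next term.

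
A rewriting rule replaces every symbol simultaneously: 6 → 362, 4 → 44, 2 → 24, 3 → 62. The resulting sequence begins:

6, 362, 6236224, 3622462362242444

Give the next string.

62362242444362246236224244424444444

Applying the rule to each of the 16 symbols of 3622462362242444 gives the pieces 62 362 24 24 44 362 24 62 362 24 24 44 24 44 44 44, which concatenate to the answer.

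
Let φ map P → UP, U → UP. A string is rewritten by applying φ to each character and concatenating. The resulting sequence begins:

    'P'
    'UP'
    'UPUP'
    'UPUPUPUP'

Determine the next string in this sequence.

UPUPUPUPUPUPUPUP

Apply φ to UPUPUPUP symbol by symbol: U→UP, P→UP, U→UP, P→UP, U→UP, P→UP, U→UP, P→UP; joined: UP UP UP UP UP UP UP UP.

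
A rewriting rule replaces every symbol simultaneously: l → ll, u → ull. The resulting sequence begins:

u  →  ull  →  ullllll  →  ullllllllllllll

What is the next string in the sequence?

Rewriting the 15 symbols of ullllllllllllll one by one yields ull ll ll ll ll ll ll ll ll ll ll ll ll ll ll; concatenated:

ullllllllllllllllllllllllllllll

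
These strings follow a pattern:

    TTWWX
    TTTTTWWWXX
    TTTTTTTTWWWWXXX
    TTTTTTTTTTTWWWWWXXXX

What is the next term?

Term n consists of 3n-1 T's, followed by n+1 W's, followed by n X's (n = 1, 2, …).
For the next term, n = 5, so the run lengths are 14, 6, 5.

TTTTTTTTTTTTTTWWWWWWXXXXX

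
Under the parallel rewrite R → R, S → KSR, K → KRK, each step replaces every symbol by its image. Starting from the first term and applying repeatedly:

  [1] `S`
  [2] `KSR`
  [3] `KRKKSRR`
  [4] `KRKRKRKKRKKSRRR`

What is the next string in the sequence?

Rewriting the 15 symbols of KRKRKRKKRKKSRRR one by one yields KRK R KRK R KRK R KRK KRK R KRK KRK KSR R R R; concatenated:

KRKRKRKRKRKRKRKKRKRKRKKRKKSRRRR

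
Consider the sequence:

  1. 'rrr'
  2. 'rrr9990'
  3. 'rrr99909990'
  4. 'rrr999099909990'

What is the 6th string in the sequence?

Each term is the previous one with 9990 appended.
From rrr999099909990, 2 further steps: rrr999099909990 → rrr9990999099909990 → (answer).

rrr99909990999099909990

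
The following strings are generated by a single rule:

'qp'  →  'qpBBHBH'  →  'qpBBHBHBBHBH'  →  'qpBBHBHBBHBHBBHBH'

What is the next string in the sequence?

Every step adds BBHBH to the end: s(k+1) = s(k)·BBHBH.
Applying this once more to qpBBHBHBBHBHBBHBH:

qpBBHBHBBHBHBBHBHBBHBH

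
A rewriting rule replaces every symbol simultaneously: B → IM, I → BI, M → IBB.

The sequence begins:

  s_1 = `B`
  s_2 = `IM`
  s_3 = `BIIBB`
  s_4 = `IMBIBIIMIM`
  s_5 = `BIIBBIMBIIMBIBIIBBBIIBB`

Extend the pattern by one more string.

φ(BIIBBIMBIIMBIBIIBBBIIBB) expands symbol-by-symbol to IM BI BI IM IM BI IBB IM BI BI IBB IM BI IM BI BI IM IM IM BI BI IM IM; joining the 23 pieces gives the next term.

IMBIBIIMIMBIIBBIMBIBIIBBIMBIIMBIBIIMIMIMBIBIIMIM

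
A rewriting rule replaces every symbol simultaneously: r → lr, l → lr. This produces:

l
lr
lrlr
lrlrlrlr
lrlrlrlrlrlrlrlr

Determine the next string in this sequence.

lrlrlrlrlrlrlrlrlrlrlrlrlrlrlrlr

Replace each of the 16 characters of lrlrlrlrlrlrlrlr in place — lr lr lr lr lr lr lr lr lr lr lr lr lr lr lr lr — and concatenate.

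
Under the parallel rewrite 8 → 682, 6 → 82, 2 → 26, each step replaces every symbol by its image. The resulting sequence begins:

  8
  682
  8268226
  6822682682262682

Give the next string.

826822626826822682682262682268268226

Applying the rule to each of the 16 symbols of 6822682682262682 gives the pieces 82 682 26 26 82 682 26 82 682 26 26 82 26 82 682 26, which concatenate to the answer.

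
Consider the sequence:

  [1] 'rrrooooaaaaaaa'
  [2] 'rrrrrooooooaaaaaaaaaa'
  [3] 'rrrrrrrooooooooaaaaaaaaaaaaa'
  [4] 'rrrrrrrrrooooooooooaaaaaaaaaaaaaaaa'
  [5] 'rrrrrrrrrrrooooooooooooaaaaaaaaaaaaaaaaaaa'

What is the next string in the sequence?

Each string has the form r^{2n-1} o^{2n} a^{3n+1}, where the shown terms are n = 2, 3, 4, 5, 6.
At n = 7 the blocks have lengths 13, 14, 22.

rrrrrrrrrrrrrooooooooooooooaaaaaaaaaaaaaaaaaaaaaa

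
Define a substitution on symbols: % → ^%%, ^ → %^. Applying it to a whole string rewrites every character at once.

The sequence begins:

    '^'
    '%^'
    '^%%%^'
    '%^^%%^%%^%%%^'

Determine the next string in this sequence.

^%%%^%^^%%^%%%^^%%^%%%^^%%^%%^%%%^

φ(%^^%%^%%^%%%^) expands symbol-by-symbol to ^%% %^ %^ ^%% ^%% %^ ^%% ^%% %^ ^%% ^%% ^%% %^; joining the 13 pieces gives the next term.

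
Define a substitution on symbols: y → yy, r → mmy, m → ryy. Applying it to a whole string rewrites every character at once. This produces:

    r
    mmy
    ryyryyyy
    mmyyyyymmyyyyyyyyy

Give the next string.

φ(mmyyyyymmyyyyyyyyy) expands symbol-by-symbol to ryy ryy yy yy yy yy yy ryy ryy yy yy yy yy yy yy yy yy yy; joining the 18 pieces gives the next term.

ryyryyyyyyyyyyyyryyryyyyyyyyyyyyyyyyyyyy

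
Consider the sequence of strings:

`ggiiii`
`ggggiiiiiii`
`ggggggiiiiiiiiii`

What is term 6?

Reading off run lengths: g runs 2, 4, 6; i runs 4, 7, 10 — each is linear in n (n = 1, 2, …).
Setting n = 6 gives 12, 19 characters in each block.

ggggggggggggiiiiiiiiiiiiiiiiiii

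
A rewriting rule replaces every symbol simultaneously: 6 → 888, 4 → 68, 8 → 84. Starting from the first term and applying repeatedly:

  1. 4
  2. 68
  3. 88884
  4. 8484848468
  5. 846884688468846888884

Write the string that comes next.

φ(846884688468846888884) expands symbol-by-symbol to 84 68 888 84 84 68 888 84 84 68 888 84 84 68 888 84 84 84 84 84 68; joining the 21 pieces gives the next term.

8468888848468888848468888848468888848484848468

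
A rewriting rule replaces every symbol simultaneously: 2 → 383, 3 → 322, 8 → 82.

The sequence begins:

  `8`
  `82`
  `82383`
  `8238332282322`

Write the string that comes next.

Rewriting the 13 symbols of 8238332282322 one by one yields 82 383 322 82 322 322 383 383 82 383 322 383 383; concatenated:

823833228232232238338382383322383383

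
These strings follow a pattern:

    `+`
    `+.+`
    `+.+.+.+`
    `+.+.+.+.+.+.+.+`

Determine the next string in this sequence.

+.+.+.+.+.+.+.+.+.+.+.+.+.+.+.+

Each string is two copies of the previous one joined by '.'.
One more doubling of +.+.+.+.+.+.+.+ gives the answer.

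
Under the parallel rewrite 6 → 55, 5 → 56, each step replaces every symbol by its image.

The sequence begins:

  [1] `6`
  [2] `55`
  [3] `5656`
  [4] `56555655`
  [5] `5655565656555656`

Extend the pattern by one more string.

56555656565556555655565656555655

Applying the rule to each of the 16 symbols of 5655565656555656 gives the pieces 56 55 56 56 56 55 56 55 56 55 56 56 56 55 56 55, which concatenate to the answer.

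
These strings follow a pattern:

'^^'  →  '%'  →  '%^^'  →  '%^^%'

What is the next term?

%^^%%^^

From term 3 onward, concatenate the last term with the second-to-last: %·^^ = %^^, %^^·% = %^^%, …
Continuing: %^^% · %^^ gives term 5.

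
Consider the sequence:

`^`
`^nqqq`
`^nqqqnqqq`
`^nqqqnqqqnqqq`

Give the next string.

Every step adds nqqq to the end: s(k+1) = s(k)·nqqq.
So the next term is ^nqqqnqqqnqqq·nqqq.

^nqqqnqqqnqqqnqqq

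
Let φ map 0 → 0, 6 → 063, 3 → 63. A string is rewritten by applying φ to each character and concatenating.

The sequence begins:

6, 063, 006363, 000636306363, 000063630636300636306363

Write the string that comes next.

φ(000063630636300636306363) expands symbol-by-symbol to 0 0 0 0 063 63 063 63 0 063 63 063 63 0 0 063 63 063 63 0 063 63 063 63; joining the 24 pieces gives the next term.

000006363063630063630636300063630636300636306363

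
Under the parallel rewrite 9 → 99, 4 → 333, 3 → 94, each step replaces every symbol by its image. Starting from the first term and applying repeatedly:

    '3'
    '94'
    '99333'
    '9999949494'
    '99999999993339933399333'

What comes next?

Applying the rule to each of the 23 symbols of 99999999993339933399333 gives the pieces 99 99 99 99 99 99 99 99 99 99 94 94 94 99 99 94 94 94 99 99 94 94 94, which concatenate to the answer.

9999999999999999999994949499999494949999949494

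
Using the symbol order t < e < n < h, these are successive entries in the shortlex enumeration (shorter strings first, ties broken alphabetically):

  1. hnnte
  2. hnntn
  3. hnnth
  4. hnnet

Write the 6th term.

Advancing 2 positions from hnnet through hnnet → hnnee reaches term 6.

hnnen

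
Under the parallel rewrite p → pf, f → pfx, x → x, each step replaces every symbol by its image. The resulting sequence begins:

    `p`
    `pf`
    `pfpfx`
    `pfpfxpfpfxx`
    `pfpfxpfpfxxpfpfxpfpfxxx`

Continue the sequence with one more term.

pfpfxpfpfxxpfpfxpfpfxxxpfpfxpfpfxxpfpfxpfpfxxxx

Replace each of the 23 characters of pfpfxpfpfxxpfpfxpfpfxxx in place — pf pfx pf pfx x pf pfx pf pfx x x pf pfx pf pfx x pf pfx pf pfx x x x — and concatenate.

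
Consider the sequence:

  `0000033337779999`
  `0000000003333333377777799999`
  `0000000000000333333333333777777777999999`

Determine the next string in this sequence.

0000000000000000033333333333333337777777777779999999

Reading off run lengths: 0 runs 5, 9, 13; 3 runs 4, 8, 12; 7 runs 3, 6, 9; 9 runs 4, 5, 6 — each is linear in n (n = 1, 2, …).
Setting n = 4 gives 17, 16, 12, 7 characters in each block.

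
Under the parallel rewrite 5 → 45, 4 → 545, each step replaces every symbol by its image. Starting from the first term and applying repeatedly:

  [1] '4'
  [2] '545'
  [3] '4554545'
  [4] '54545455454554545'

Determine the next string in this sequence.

Replace each of the 17 characters of 54545455454554545 in place — 45 545 45 545 45 545 45 45 545 45 545 45 45 545 45 545 45 — and concatenate.

45545455454554545455454554545455454554545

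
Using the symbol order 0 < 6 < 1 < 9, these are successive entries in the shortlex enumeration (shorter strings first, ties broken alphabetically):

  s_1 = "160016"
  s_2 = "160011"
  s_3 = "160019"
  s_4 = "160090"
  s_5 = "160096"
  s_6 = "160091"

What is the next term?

Treat 160091 as a base-4 numeral over the given alphabet and add one, carrying through any trailing 9's.

160099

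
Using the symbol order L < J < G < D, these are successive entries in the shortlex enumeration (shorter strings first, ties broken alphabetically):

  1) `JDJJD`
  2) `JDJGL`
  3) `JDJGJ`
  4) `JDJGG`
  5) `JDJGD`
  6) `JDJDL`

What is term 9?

JDJDD

Advancing 3 positions from JDJDL through JDJDL → JDJDJ → JDJDG reaches term 9.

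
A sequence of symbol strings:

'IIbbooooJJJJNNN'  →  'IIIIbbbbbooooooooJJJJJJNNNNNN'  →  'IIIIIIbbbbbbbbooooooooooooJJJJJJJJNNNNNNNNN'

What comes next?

The n-th term is 2n I's then 3n-1 b's then 4n o's then 2n+2 J's then 3n N's (n = 1, 2, …).
For the next term, n = 4, so the run lengths are 8, 11, 16, 10, 12.

IIIIIIIIbbbbbbbbbbbooooooooooooooooJJJJJJJJJJNNNNNNNNNNNN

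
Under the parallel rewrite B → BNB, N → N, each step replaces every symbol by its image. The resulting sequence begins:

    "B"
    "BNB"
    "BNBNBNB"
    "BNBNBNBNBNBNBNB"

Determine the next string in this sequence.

Rewriting the 15 symbols of BNBNBNBNBNBNBNB one by one yields BNB N BNB N BNB N BNB N BNB N BNB N BNB N BNB; concatenated:

BNBNBNBNBNBNBNBNBNBNBNBNBNBNBNB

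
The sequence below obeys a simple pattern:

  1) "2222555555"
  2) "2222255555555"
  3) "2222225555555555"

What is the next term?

2222222555555555555

Reading off run lengths: 2 runs 4, 5, 6; 5 runs 6, 8, 10 — each is linear in n, where the shown terms are n = 3, 4, 5.
For the next term, n = 6, so the run lengths are 7, 12.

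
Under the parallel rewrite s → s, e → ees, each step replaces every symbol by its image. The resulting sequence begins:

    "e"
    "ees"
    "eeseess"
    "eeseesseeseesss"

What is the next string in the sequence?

Replace each of the 15 characters of eeseesseeseesss in place — ees ees s ees ees s s ees ees s ees ees s s s — and concatenate.

eeseesseeseessseeseesseeseessss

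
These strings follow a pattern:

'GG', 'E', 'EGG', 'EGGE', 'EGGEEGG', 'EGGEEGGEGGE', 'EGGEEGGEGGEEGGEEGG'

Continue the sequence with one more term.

EGGEEGGEGGEEGGEEGGEGGEEGGEGGE

Each term (from the third on) is the previous term followed by the one before it: term 3 = E·GG = EGG.
Continuing: EGGEEGGEGGEEGGEEGG · EGGEEGGEGGE gives term 8.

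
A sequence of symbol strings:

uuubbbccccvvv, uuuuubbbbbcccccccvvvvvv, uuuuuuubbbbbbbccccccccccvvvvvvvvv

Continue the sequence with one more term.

uuuuuuuuubbbbbbbbbcccccccccccccvvvvvvvvvvvv

Each string has the form u^{2n+1} b^{2n+1} c^{3n+1} v^{3n} (n = 1, 2, …).
Setting n = 4 gives 9, 9, 13, 12 characters in each block.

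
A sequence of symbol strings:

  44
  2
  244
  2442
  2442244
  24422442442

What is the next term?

This is a Fibonacci-style word recurrence s(k) = s(k−1)·s(k−2): e.g. 2·44 = 244.
So term 7 is 24422442442·2442244.

244224424422442244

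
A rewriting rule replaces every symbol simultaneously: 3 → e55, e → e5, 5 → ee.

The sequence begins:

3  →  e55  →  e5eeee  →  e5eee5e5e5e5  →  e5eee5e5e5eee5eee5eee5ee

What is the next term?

Applying the rule to each of the 24 symbols of e5eee5e5e5eee5eee5eee5ee gives the pieces e5 ee e5 e5 e5 ee e5 ee e5 ee e5 e5 e5 ee e5 e5 e5 ee e5 e5 e5 ee e5 e5, which concatenate to the answer.

e5eee5e5e5eee5eee5eee5e5e5eee5e5e5eee5e5e5eee5e5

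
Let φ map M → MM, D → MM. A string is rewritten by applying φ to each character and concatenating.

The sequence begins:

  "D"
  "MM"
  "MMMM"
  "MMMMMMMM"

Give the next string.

MMMMMMMMMMMMMMMM

Apply φ to MMMMMMMM symbol by symbol: M→MM, M→MM, M→MM, M→MM, M→MM, M→MM, M→MM, M→MM; joined: MM MM MM MM MM MM MM MM.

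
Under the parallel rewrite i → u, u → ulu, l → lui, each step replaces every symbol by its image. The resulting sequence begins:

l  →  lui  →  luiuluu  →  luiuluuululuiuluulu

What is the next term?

φ(luiuluuululuiuluulu) expands symbol-by-symbol to lui ulu u ulu lui ulu ulu ulu lui ulu lui ulu u ulu lui ulu ulu lui ulu; joining the 19 pieces gives the next term.

luiuluuululuiuluuluululuiululuiuluuululuiuluululuiulu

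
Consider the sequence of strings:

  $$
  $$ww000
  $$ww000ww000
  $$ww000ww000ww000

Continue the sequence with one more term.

Every step adds ww000 to the end: s(k+1) = s(k)·ww000.
Applying this once more to $$ww000ww000ww000:

$$ww000ww000ww000ww000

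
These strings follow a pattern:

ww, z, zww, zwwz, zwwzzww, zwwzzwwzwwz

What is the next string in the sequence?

This is a Fibonacci-style word recurrence s(k) = s(k−1)·s(k−2): e.g. z·ww = zww.
The next term joins zwwzzwwzwwz and zwwzzww.

zwwzzwwzwwzzwwzzww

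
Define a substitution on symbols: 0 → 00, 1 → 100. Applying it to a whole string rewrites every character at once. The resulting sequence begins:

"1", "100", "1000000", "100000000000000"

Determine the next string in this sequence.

1000000000000000000000000000000

φ(100000000000000) expands symbol-by-symbol to 100 00 00 00 00 00 00 00 00 00 00 00 00 00 00; joining the 15 pieces gives the next term.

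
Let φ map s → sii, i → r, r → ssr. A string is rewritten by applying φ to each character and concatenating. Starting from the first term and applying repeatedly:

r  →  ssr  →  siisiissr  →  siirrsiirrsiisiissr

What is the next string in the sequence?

Replace each of the 19 characters of siirrsiirrsiisiissr in place — sii r r ssr ssr sii r r ssr ssr sii r r sii r r sii sii ssr — and concatenate.

siirrssrssrsiirrssrssrsiirrsiirrsiisiissr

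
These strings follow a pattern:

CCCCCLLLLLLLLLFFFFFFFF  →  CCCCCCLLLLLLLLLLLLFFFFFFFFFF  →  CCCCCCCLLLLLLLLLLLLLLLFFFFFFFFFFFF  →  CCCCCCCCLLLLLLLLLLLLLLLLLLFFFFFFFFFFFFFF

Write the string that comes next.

CCCCCCCCCLLLLLLLLLLLLLLLLLLLLLFFFFFFFFFFFFFFFF

Each string has the form C^{n+2} L^{3n} F^{2n+2}, where the shown terms are n = 3, 4, 5, 6.
For the next term, n = 7, so the run lengths are 9, 21, 16.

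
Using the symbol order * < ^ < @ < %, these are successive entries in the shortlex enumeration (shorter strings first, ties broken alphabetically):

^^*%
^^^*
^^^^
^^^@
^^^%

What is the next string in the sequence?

The successor of ^^^% increments the rightmost position that isn't already % and resets every position after it to *.

^^@*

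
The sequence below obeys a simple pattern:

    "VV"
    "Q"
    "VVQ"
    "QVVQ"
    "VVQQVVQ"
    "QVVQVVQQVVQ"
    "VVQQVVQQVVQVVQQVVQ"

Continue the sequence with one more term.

QVVQVVQQVVQVVQQVVQQVVQVVQQVVQ

From term 3 onward, concatenate the second-to-last term with the last: VV·Q = VVQ, Q·VVQ = QVVQ, …
Continuing: QVVQVVQQVVQ · VVQQVVQQVVQVVQQVVQ gives term 8.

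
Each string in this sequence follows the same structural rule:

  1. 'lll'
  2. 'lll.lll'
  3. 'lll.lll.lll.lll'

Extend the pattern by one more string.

Each string is two copies of the previous one joined by '.'.
So the next term is two copies of lll.lll.lll.lll with '.' between the halves.

lll.lll.lll.lll.lll.lll.lll.lll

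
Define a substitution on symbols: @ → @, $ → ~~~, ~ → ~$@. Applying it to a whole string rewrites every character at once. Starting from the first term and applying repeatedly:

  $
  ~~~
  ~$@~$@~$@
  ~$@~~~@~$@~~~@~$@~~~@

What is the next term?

~$@~~~@~$@~$@~$@@~$@~~~@~$@~$@~$@@~$@~~~@~$@~$@~$@@

φ(~$@~~~@~$@~~~@~$@~~~@) expands symbol-by-symbol to ~$@ ~~~ @ ~$@ ~$@ ~$@ @ ~$@ ~~~ @ ~$@ ~$@ ~$@ @ ~$@ ~~~ @ ~$@ ~$@ ~$@ @; joining the 21 pieces gives the next term.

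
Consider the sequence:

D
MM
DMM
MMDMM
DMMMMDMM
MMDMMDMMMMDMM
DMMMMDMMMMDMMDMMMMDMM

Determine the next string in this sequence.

MMDMMDMMMMDMMDMMMMDMMMMDMMDMMMMDMM

Each term (from the third on) is the two preceding terms concatenated in order: term 3 = D·MM = DMM.
Continuing: MMDMMDMMMMDMM · DMMMMDMMMMDMMDMMMMDMM gives term 8.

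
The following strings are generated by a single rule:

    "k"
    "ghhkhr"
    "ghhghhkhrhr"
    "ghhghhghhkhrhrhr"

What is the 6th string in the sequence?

Each term wraps the previous one in ghh on the left and hr on the right.
From ghhghhghhkhrhrhr, 2 further steps: ghhghhghhkhrhrhr → ghhghhghhghhkhrhrhrhr → (answer).

ghhghhghhghhghhkhrhrhrhrhr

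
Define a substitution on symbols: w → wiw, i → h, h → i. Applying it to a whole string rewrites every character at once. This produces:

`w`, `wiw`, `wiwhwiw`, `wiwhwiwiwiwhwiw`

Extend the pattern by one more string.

φ(wiwhwiwiwiwhwiw) expands symbol-by-symbol to wiw h wiw i wiw h wiw h wiw h wiw i wiw h wiw; joining the 15 pieces gives the next term.

wiwhwiwiwiwhwiwhwiwhwiwiwiwhwiw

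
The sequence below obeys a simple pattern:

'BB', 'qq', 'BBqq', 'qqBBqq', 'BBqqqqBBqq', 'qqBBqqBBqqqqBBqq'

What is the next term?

From term 3 onward, concatenate the second-to-last term with the last: BB·qq = BBqq, qq·BBqq = qqBBqq, …
The next term joins BBqqqqBBqq and qqBBqqBBqqqqBBqq.

BBqqqqBBqqqqBBqqBBqqqqBBqq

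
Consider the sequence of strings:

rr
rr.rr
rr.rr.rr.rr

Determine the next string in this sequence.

Each string is two copies of the previous one joined by '.'.
So the next term is two copies of rr.rr.rr.rr with '.' between the halves.

rr.rr.rr.rr.rr.rr.rr.rr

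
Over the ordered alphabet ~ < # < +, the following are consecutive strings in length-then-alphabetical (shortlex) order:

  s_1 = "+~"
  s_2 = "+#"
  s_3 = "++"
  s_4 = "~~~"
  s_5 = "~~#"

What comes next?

Treat ~~# as a base-3 numeral over the given alphabet and add one, carrying through any trailing +'s.

~~+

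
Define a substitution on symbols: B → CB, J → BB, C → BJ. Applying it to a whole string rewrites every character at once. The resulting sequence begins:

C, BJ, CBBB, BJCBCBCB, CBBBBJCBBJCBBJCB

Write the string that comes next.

BJCBCBCBCBBBBJCBCBBBBJCBCBBBBJCB

Replace each of the 16 characters of CBBBBJCBBJCBBJCB in place — BJ CB CB CB CB BB BJ CB CB BB BJ CB CB BB BJ CB — and concatenate.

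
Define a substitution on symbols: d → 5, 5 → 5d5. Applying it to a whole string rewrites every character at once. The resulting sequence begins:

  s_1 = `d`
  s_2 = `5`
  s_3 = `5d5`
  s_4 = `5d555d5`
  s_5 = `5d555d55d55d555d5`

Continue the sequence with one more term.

Replace each of the 17 characters of 5d555d55d55d555d5 in place — 5d5 5 5d5 5d5 5d5 5 5d5 5d5 5 5d5 5d5 5 5d5 5d5 5d5 5 5d5 — and concatenate.

5d555d55d55d555d55d555d55d555d55d55d555d5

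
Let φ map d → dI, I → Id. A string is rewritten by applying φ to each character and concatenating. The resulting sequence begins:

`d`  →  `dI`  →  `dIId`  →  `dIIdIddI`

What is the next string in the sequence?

Apply φ to dIIdIddI symbol by symbol: d→dI, I→Id, I→Id, d→dI, I→Id, d→dI, d→dI, I→Id; joined: dI Id Id dI Id dI dI Id.

dIIdIddIIddIdIId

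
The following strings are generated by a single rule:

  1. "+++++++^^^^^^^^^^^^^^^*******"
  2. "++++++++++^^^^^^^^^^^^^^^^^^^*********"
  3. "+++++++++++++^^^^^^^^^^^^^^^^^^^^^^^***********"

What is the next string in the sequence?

The n-th term is 3n-2 +'s then 4n+3 ^'s then 2n+1 *'s, where the shown terms are n = 3, 4, 5.
Setting n = 6 gives 16, 27, 13 characters in each block.

++++++++++++++++^^^^^^^^^^^^^^^^^^^^^^^^^^^*************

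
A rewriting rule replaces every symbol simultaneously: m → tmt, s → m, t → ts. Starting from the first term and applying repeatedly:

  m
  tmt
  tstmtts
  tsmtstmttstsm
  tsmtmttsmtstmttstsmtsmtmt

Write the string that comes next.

φ(tsmtmttsmtstmttstsmtsmtmt) expands symbol-by-symbol to ts m tmt ts tmt ts ts m tmt ts m ts tmt ts ts m ts m tmt ts m tmt ts tmt ts; joining the 25 pieces gives the next term.

tsmtmttstmttstsmtmttsmtstmttstsmtsmtmttsmtmttstmtts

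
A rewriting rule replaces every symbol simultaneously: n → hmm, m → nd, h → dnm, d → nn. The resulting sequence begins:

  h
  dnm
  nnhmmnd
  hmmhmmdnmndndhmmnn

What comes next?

Applying the rule to each of the 18 symbols of hmmhmmdnmndndhmmnn gives the pieces dnm nd nd dnm nd nd nn hmm nd hmm nn hmm nn dnm nd nd hmm hmm, which concatenate to the answer.

dnmndnddnmndndnnhmmndhmmnnhmmnndnmndndhmmhmm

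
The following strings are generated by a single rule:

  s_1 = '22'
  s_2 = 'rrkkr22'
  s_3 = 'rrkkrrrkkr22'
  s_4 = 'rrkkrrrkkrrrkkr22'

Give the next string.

Every step adds rrkkr at the front: s(k+1) = rrkkr·s(k).
Applying this once more to rrkkrrrkkrrrkkr22:

rrkkrrrkkrrrkkrrrkkr22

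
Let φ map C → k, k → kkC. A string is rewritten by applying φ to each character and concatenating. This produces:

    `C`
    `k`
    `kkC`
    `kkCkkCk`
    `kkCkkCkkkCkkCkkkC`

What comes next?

Rewriting the 17 symbols of kkCkkCkkkCkkCkkkC one by one yields kkC kkC k kkC kkC k kkC kkC kkC k kkC kkC k kkC kkC kkC k; concatenated:

kkCkkCkkkCkkCkkkCkkCkkCkkkCkkCkkkCkkCkkCk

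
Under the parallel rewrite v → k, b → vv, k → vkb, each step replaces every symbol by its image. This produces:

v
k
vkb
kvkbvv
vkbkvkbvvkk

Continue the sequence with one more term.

Apply φ to vkbkvkbvvkk symbol by symbol: v→k, k→vkb, b→vv, k→vkb, v→k, k→vkb, b→vv, v→k, v→k, k→vkb, k→vkb; joined: k vkb vv vkb k vkb vv k k vkb vkb.

kvkbvvvkbkvkbvvkkvkbvkb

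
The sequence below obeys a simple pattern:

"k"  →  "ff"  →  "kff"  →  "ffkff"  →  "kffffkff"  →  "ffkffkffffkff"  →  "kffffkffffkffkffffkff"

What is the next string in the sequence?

ffkffkffffkffkffffkffffkffkffffkff

From term 3 onward, concatenate the second-to-last term with the last: k·ff = kff, ff·kff = ffkff, …
Continuing: ffkffkffffkff · kffffkffffkffkffffkff gives term 8.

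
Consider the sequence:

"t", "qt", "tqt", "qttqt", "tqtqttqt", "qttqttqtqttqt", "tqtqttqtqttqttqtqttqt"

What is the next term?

Each term (from the third on) is the two preceding terms concatenated in order: term 3 = t·qt = tqt.
The next term joins qttqttqtqttqt and tqtqttqtqttqttqtqttqt.

qttqttqtqttqttqtqttqtqttqttqtqttqt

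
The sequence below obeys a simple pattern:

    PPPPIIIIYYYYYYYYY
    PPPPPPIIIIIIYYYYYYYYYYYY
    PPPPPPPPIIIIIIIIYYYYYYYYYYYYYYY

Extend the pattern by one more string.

PPPPPPPPPPIIIIIIIIIIYYYYYYYYYYYYYYYYYY

Each string has the form P^{2n-2} I^{2n-2} Y^{3n}, where the shown terms are n = 3, 4, 5.
At n = 6 the blocks have lengths 10, 10, 18.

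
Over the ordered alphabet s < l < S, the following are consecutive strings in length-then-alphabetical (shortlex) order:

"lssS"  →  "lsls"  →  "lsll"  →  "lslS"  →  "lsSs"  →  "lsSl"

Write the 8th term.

Stepping forward 2 times from lsSl: lsSl → lsSS, then the target.

llss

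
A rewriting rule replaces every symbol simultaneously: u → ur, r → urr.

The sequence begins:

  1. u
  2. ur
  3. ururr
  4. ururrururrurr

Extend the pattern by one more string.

ururrururrurrururrururrurrururrurr

φ(ururrururrurr) expands symbol-by-symbol to ur urr ur urr urr ur urr ur urr urr ur urr urr; joining the 13 pieces gives the next term.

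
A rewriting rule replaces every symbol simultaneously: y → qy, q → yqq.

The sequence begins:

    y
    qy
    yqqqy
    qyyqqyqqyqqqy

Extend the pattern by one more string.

yqqqyqyyqqyqqqyyqqyqqqyyqqyqqyqqqy

Applying the rule to each of the 13 symbols of qyyqqyqqyqqqy gives the pieces yqq qy qy yqq yqq qy yqq yqq qy yqq yqq yqq qy, which concatenate to the answer.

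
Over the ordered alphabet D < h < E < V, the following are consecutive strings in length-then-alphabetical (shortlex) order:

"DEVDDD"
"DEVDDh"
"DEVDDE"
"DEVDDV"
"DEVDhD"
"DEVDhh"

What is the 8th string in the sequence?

DEVDhV

Continuing the enumeration 2 steps past DEVDhh: DEVDhh → DEVDhE → (answer).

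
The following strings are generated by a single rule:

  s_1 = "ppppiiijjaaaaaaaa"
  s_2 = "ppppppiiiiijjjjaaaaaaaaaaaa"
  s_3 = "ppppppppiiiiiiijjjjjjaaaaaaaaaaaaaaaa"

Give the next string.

Term n consists of 2n p's, followed by 2n-1 i's, followed by 2n-2 j's, followed by 4n a's, where the shown terms are n = 2, 3, 4.
Setting n = 5 gives 10, 9, 8, 20 characters in each block.

ppppppppppiiiiiiiiijjjjjjjjaaaaaaaaaaaaaaaaaaaa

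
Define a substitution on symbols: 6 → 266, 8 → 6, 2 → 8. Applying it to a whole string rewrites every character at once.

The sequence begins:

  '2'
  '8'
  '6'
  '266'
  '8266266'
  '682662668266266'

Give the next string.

Rewriting the 15 symbols of 682662668266266 one by one yields 266 6 8 266 266 8 266 266 6 8 266 266 8 266 266; concatenated:

266682662668266266682662668266266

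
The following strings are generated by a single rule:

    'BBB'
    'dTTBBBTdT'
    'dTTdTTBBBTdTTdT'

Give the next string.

Each term wraps the previous one in dTT on the left and TdT on the right.
So the next term is dTT·dTTdTTBBBTdTTdT·TdT.

dTTdTTdTTBBBTdTTdTTdT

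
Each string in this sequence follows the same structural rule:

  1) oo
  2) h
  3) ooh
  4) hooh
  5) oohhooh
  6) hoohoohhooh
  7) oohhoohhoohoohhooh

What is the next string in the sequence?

hoohoohhoohoohhoohhoohoohhooh

Each term (from the third on) is the two preceding terms concatenated in order: term 3 = oo·h = ooh.
Continuing: hoohoohhooh · oohhoohhoohoohhooh gives term 8.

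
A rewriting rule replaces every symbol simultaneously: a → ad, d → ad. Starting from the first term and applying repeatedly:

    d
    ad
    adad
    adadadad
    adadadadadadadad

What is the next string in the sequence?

adadadadadadadadadadadadadadadad

Replace each of the 16 characters of adadadadadadadad in place — ad ad ad ad ad ad ad ad ad ad ad ad ad ad ad ad — and concatenate.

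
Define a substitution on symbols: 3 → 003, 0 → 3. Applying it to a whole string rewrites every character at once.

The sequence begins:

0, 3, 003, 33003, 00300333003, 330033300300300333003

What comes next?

0030033300300300333003330033300300300333003

φ(330033300300300333003) expands symbol-by-symbol to 003 003 3 3 003 003 003 3 3 003 3 3 003 3 3 003 003 003 3 3 003; joining the 21 pieces gives the next term.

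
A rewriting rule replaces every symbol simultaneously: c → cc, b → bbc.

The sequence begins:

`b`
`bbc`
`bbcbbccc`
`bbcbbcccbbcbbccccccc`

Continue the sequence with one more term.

Replace each of the 20 characters of bbcbbcccbbcbbccccccc in place — bbc bbc cc bbc bbc cc cc cc bbc bbc cc bbc bbc cc cc cc cc cc cc cc — and concatenate.

bbcbbcccbbcbbcccccccbbcbbcccbbcbbccccccccccccccc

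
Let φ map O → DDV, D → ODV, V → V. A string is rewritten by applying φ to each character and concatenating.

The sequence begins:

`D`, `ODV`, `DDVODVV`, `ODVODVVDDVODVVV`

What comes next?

DDVODVVDDVODVVVODVODVVDDVODVVVV

φ(ODVODVVDDVODVVV) expands symbol-by-symbol to DDV ODV V DDV ODV V V ODV ODV V DDV ODV V V V; joining the 15 pieces gives the next term.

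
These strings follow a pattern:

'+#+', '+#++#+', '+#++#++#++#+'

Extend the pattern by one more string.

+#++#++#++#++#++#++#++#+

Each string is two copies of the previous one concatenated.
So the next term is two copies of +#++#++#++#+.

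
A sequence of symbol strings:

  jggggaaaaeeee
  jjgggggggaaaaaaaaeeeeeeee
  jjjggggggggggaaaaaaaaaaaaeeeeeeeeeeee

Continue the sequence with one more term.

The n-th term is n j's then 3n+1 g's then 4n a's then 4n e's (n = 1, 2, …).
At n = 4 the blocks have lengths 4, 13, 16, 16.

jjjjgggggggggggggaaaaaaaaaaaaaaaaeeeeeeeeeeeeeeee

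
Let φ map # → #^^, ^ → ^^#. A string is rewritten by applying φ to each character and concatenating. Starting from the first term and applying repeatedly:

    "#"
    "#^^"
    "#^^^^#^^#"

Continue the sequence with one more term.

#^^^^#^^#^^#^^##^^^^#^^##^^

Rewriting each symbol of #^^^^#^^#: #→#^^, ^→^^#, ^→^^#, ^→^^#, ^→^^#, #→#^^, ^→^^#, ^→^^#, #→#^^, which concatenates to #^^ ^^# ^^# ^^# ^^# #^^ ^^# ^^# #^^.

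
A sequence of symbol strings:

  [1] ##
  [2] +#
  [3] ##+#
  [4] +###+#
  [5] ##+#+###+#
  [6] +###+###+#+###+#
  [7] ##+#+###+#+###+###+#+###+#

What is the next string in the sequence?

+###+###+#+###+###+#+###+#+###+###+#+###+#

From term 3 onward, concatenate the second-to-last term with the last: ##·+# = ##+#, +#·##+# = +###+#, …
The next term joins +###+###+#+###+# and ##+#+###+#+###+###+#+###+#.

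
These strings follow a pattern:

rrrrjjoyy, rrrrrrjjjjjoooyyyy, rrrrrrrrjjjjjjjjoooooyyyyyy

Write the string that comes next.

rrrrrrrrrrjjjjjjjjjjjoooooooyyyyyyyy

The n-th term is 2n+2 r's then 3n-1 j's then 2n-1 o's then 2n y's (n = 1, 2, …).
For the next term, n = 4, so the run lengths are 10, 11, 7, 8.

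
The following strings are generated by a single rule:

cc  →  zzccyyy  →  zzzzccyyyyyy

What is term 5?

s(k+1) = zz·s(k)·yyy, so each term gains zz as a prefix and yyy as a suffix.
From zzzzccyyyyyy, 2 further steps: zzzzccyyyyyy → zzzzzzccyyyyyyyyy → (answer).

zzzzzzzzccyyyyyyyyyyyy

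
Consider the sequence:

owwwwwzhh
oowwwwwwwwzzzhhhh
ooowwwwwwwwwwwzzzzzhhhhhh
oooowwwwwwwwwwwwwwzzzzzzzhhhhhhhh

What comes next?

The n-th term is n o's then 3n+2 w's then 2n-1 z's then 2n h's (n = 1, 2, …).
For the next term, n = 5, so the run lengths are 5, 17, 9, 10.

ooooowwwwwwwwwwwwwwwwwzzzzzzzzzhhhhhhhhhh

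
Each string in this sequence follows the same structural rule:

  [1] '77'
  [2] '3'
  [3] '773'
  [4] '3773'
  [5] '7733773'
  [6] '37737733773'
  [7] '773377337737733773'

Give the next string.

37737733773773377337737733773

Each term (from the third on) is the two preceding terms concatenated in order: term 3 = 77·3 = 773.
So term 8 is 37737733773·773377337737733773.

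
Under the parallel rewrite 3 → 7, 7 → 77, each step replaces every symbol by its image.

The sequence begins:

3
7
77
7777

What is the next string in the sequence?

Apply φ to 7777 symbol by symbol: 7→77, 7→77, 7→77, 7→77; joined: 77 77 77 77.

77777777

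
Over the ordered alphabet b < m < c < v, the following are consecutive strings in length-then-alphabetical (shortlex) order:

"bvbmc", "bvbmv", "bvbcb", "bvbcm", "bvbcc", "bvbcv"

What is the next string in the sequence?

The successor of bvbcv increments the rightmost position that isn't already v and resets every position after it to b.

bvbvb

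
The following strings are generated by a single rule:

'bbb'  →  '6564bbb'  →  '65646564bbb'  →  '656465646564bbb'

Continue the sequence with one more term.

Each term is the previous one with 6564 prepended.
One more step from 656465646564bbb gives the answer.

6564656465646564bbb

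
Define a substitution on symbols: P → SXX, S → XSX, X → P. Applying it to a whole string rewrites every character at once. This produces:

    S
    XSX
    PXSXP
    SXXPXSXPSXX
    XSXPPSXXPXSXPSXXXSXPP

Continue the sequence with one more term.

PXSXPSXXSXXXSXPPSXXPXSXPSXXXSXPPPXSXPSXXSXX

Applying the rule to each of the 21 symbols of XSXPPSXXPXSXPSXXXSXPP gives the pieces P XSX P SXX SXX XSX P P SXX P XSX P SXX XSX P P P XSX P SXX SXX, which concatenate to the answer.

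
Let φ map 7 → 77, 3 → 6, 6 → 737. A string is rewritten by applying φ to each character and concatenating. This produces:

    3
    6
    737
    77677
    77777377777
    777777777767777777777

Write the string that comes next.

Applying the rule to each of the 21 symbols of 777777777767777777777 gives the pieces 77 77 77 77 77 77 77 77 77 77 737 77 77 77 77 77 77 77 77 77 77, which concatenate to the answer.

7777777777777777777773777777777777777777777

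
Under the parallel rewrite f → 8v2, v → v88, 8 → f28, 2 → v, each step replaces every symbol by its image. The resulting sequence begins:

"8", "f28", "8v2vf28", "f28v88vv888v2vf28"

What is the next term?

8v2vf28v88f28f28v88v88f28f28f28v88vv888v2vf28

Replace each of the 17 characters of f28v88vv888v2vf28 in place — 8v2 v f28 v88 f28 f28 v88 v88 f28 f28 f28 v88 v v88 8v2 v f28 — and concatenate.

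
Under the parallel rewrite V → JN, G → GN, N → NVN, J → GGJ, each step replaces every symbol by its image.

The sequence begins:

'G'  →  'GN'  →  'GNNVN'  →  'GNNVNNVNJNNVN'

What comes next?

GNNVNNVNJNNVNNVNJNNVNGGJNVNNVNJNNVN

Replace each of the 13 characters of GNNVNNVNJNNVN in place — GN NVN NVN JN NVN NVN JN NVN GGJ NVN NVN JN NVN — and concatenate.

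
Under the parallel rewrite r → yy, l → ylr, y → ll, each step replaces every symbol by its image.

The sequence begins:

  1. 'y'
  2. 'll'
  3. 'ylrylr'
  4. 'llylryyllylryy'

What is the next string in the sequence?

φ(llylryyllylryy) expands symbol-by-symbol to ylr ylr ll ylr yy ll ll ylr ylr ll ylr yy ll ll; joining the 14 pieces gives the next term.

ylrylrllylryyllllylrylrllylryyllll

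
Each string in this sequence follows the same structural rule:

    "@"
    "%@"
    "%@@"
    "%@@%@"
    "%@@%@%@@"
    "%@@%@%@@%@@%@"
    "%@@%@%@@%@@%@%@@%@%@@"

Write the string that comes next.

%@@%@%@@%@@%@%@@%@%@@%@@%@%@@%@@%@

Each term (from the third on) is the previous term followed by the one before it: term 3 = %@·@ = %@@.
So term 8 is %@@%@%@@%@@%@%@@%@%@@·%@@%@%@@%@@%@.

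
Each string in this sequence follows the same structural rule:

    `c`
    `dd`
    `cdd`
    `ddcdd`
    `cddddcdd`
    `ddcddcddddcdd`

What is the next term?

From term 3 onward, concatenate the second-to-last term with the last: c·dd = cdd, dd·cdd = ddcdd, …
Continuing: cddddcdd · ddcddcddddcdd gives term 7.

cddddcddddcddcddddcdd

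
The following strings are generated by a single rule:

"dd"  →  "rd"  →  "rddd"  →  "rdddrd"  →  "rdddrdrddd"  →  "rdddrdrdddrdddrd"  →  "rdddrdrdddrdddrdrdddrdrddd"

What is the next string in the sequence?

rdddrdrdddrdddrdrdddrdrdddrdddrdrdddrdddrd

This is a Fibonacci-style word recurrence s(k) = s(k−1)·s(k−2): e.g. rd·dd = rddd.
So term 8 is rdddrdrdddrdddrdrdddrdrddd·rdddrdrdddrdddrd.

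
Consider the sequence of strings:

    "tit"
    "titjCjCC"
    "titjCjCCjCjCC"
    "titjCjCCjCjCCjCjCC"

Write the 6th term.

Every step adds jCjCC to the end: s(k+1) = s(k)·jCjCC.
From titjCjCCjCjCCjCjCC, 2 further steps: titjCjCCjCjCCjCjCC → titjCjCCjCjCCjCjCCjCjCC → (answer).

titjCjCCjCjCCjCjCCjCjCCjCjCC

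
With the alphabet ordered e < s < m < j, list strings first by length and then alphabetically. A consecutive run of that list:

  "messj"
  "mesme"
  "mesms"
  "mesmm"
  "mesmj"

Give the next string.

The successor of mesmj increments the rightmost position that isn't already j and resets every position after it to e.

mesje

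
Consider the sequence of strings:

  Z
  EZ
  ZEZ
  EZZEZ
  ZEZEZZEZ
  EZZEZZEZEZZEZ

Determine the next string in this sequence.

This is a Fibonacci-style word recurrence s(k) = s(k−2)·s(k−1): e.g. Z·EZ = ZEZ.
The next term joins ZEZEZZEZ and EZZEZZEZEZZEZ.

ZEZEZZEZEZZEZZEZEZZEZ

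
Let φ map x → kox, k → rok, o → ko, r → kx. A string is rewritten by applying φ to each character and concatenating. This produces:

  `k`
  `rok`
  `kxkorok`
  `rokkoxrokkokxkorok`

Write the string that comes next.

kxkorokrokkokoxkxkorokrokkorokkoxrokkokxkorok

φ(rokkoxrokkokxkorok) expands symbol-by-symbol to kx ko rok rok ko kox kx ko rok rok ko rok kox rok ko kx ko rok; joining the 18 pieces gives the next term.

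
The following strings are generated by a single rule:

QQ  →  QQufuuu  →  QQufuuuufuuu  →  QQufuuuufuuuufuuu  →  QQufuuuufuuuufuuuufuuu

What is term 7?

Each term is the previous one with ufuuu appended.
From QQufuuuufuuuufuuuufuuu, 2 further steps: QQufuuuufuuuufuuuufuuu → QQufuuuufuuuufuuuufuuuufuuu → (answer).

QQufuuuufuuuufuuuufuuuufuuuufuuu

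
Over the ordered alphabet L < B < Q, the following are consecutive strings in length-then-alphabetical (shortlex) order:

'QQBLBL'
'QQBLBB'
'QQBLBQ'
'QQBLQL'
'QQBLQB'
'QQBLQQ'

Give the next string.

QQBBLL

The successor of QQBLQQ increments the rightmost position that isn't already Q and resets every position after it to L.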